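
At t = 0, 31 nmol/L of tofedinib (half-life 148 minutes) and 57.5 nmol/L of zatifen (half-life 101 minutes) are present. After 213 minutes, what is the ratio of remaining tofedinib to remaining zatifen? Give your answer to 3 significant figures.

tofedinib: 31 × (1/2)^(213/148) = 31 × (1/2)^1.4392 ≈ 11.432 nmol/L.
zatifen: 57.5 × (1/2)^(213/101) = 57.5 × (1/2)^2.1089 ≈ 13.33 nmol/L.
Ratio ≈ 11.432 / 13.33 ≈ 0.85763.

0.858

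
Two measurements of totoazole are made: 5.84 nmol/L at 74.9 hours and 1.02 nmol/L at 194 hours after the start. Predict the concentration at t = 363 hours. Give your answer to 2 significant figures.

0.086 nmol/L

Over Δt = 194 − 74.9 = 119.1 hours, the level fell by a factor of 5.84/1.02 ≈ 5.7255.
n = log₂(5.7255) ≈ 2.5174 half-lives, so t½ = 119.1/2.5174 ≈ 47.311 hours.
From t = 194 to t = 363: 1.02 × (1/2)^((363−194)/47.311) ≈ 0.08576 nmol/L.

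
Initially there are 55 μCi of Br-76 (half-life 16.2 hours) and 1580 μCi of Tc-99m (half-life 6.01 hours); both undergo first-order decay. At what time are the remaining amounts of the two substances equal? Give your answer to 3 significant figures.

46.3 hours

Set 55·(1/2)^(t/16.2) = 1580·(1/2)^(t/6.01).
Taking log₂: log₂(55/1580) = t·(1/16.2 − 1/6.01).
log₂(0.03481) = -4.8443; 1/16.2 − 1/6.01 = -0.10466.
t = -4.8443 / -0.10466 ≈ 46.286 hours.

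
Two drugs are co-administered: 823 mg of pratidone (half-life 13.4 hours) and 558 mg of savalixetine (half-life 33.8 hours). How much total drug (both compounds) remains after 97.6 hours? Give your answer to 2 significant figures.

81 mg

pratidone: 823 × (1/2)^(97.6/13.4) = 823 × (1/2)^7.2836 ≈ 5.2823 mg.
savalixetine: 558 × (1/2)^(97.6/33.8) = 558 × (1/2)^2.8876 ≈ 75.403 mg.
Total = 5.2823 + 75.403 ≈ 80.685 mg.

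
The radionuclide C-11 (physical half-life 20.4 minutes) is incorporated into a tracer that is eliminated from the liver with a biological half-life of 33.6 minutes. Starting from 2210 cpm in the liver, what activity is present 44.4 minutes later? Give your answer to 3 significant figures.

196 cpm

1/t_eff = 1/t_phys + 1/t_biol = 1/20.4 + 1/33.6 = 0.078782 per minute.
t_eff = 20.4 × 33.6 / (20.4 + 33.6) ≈ 12.693 minutes.
Remaining = 2210 × (1/2)^(44.4/12.693) = 2210 × (1/2)^3.4979 ≈ 195.62 cpm.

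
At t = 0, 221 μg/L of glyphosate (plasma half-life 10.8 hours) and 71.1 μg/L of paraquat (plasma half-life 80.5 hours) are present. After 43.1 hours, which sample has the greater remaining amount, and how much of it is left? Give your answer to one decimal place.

paraquat, 49.1 μg/L

glyphosate: 221 × (1/2)^3.9907 ≈ 13.901 μg/L.
paraquat: 71.1 × (1/2)^0.5354 ≈ 49.057 μg/L.
Paraquat has more remaining, at ≈ 49.057 μg/L.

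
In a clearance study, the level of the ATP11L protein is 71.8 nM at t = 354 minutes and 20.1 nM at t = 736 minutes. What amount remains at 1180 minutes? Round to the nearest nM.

Over Δt = 736 − 354 = 382 minutes, the level fell by a factor of 71.8/20.1 ≈ 3.5721.
n = log₂(3.5721) ≈ 1.8368 half-lives, so t½ = 382/1.8368 ≈ 207.97 minutes.
From t = 736 to t = 1180: 20.1 × (1/2)^((1180−736)/207.97) ≈ 4.5764 nM.

5 nM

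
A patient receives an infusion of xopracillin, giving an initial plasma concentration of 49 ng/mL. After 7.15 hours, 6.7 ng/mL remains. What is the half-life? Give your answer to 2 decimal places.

A/A₀ = 6.7/49 ≈ 0.13673.
n = log₂(7.3134) ≈ 2.8705 half-lives elapsed in 7.15 hours.
t½ = 7.15/2.8705 ≈ 2.4908 hours.

2.49 hours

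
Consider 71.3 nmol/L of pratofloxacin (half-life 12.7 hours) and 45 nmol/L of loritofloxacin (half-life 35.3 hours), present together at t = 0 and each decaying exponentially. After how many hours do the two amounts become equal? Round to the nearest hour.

Set 71.3·(1/2)^(t/12.7) = 45·(1/2)^(t/35.3).
Taking log₂: log₂(71.3/45) = t·(1/12.7 − 1/35.3).
log₂(1.5844) = 0.66398; 1/12.7 − 1/35.3 = 0.050412.
t = 0.66398 / 0.050412 ≈ 13.171 hours.

13 hours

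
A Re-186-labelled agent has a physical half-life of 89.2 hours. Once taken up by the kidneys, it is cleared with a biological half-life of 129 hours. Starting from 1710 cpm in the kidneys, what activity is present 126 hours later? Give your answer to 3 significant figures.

326 cpm

1/t_eff = 1/t_phys + 1/t_biol = 1/89.2 + 1/129 = 0.018963 per hour.
t_eff = 89.2 × 129 / (89.2 + 129) ≈ 52.735 hours.
Remaining = 1710 × (1/2)^(126/52.735) = 1710 × (1/2)^2.3893 ≈ 326.4 cpm.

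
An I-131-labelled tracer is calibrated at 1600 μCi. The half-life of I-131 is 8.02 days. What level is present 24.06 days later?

Elapsed time is 3 half-lives (24.06/8.02).
Each half-life halves the amount: 1600 × (1/2)^3 = 1600/8 = 200 μCi.

200 μCi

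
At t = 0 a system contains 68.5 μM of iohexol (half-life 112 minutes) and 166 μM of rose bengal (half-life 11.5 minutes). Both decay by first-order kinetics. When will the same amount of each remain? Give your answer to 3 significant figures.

Set 68.5·(1/2)^(t/112) = 166·(1/2)^(t/11.5).
Taking log₂: log₂(68.5/166) = t·(1/112 − 1/11.5).
log₂(0.41265) = -1.277; 1/112 − 1/11.5 = -0.078028.
t = -1.277 / -0.078028 ≈ 16.366 minutes.

16.4 minutes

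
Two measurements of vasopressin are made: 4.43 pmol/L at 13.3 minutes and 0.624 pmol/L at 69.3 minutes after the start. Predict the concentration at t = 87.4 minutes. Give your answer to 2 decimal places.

Over Δt = 69.3 − 13.3 = 56 minutes, the level fell by a factor of 4.43/0.624 ≈ 7.0994.
n = log₂(7.0994) ≈ 2.8277 half-lives, so t½ = 56/2.8277 ≈ 19.804 minutes.
From t = 69.3 to t = 87.4: 0.624 × (1/2)^((87.4−69.3)/19.804) ≈ 0.33118 pmol/L.

0.33 pmol/L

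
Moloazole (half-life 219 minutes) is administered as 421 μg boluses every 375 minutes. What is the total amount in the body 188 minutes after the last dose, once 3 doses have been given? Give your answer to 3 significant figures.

The 3 doses were given 938, 563, 188 minutes ago.
Total = 421·(1/2)^(938/219) + 421·(1/2)^(563/219) + 421·(1/2)^(188/219)
      = 21.624 + 70.86 + 232.2 ≈ 324.68 μg.

325 μg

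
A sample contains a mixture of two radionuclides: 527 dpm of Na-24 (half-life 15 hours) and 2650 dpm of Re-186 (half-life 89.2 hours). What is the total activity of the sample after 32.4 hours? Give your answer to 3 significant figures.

Na-24: 527 × (1/2)^(32.4/15) = 527 × (1/2)^2.16 ≈ 117.92 dpm.
Re-186: 2650 × (1/2)^(32.4/89.2) = 2650 × (1/2)^0.36323 ≈ 2060.2 dpm.
Total = 117.92 + 2060.2 ≈ 2178.1 dpm.

2180 dpm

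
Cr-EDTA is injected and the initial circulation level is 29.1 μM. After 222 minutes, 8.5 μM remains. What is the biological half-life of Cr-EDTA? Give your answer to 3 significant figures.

125 minutes

A/A₀ = 8.5/29.1 ≈ 0.2921.
n = log₂(3.4235) ≈ 1.7755 half-lives elapsed in 222 minutes.
t½ = 222/1.7755 ≈ 125.04 minutes.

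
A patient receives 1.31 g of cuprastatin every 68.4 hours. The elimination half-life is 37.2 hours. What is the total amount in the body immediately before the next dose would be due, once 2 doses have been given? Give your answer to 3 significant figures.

The 2 doses were given 136.8, 68.4 hours ago.
Total = 1.31·(1/2)^(136.8/37.2) + 1.31·(1/2)^(68.4/37.2)
      = 0.10239 + 0.36624 ≈ 0.46863 g.

0.469 g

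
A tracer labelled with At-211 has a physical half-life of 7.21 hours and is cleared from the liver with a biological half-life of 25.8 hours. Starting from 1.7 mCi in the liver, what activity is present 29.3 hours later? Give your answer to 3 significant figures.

0.0463 mCi

1/t_eff = 1/t_phys + 1/t_biol = 1/7.21 + 1/25.8 = 0.17746 per hour.
t_eff = 7.21 × 25.8 / (7.21 + 25.8) ≈ 5.6352 hours.
Remaining = 1.7 × (1/2)^(29.3/5.6352) = 1.7 × (1/2)^5.1995 ≈ 0.046265 mCi.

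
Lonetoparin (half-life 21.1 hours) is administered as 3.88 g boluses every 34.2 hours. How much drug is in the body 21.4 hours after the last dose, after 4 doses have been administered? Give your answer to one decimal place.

2.8 g

The 4 doses were given 124, 89.8, 55.6, 21.4 hours ago.
Total = 3.88·(1/2)^(124/21.1) + 3.88·(1/2)^(89.8/21.1) + 3.88·(1/2)^(55.6/21.1) + 3.88·(1/2)^(21.4/21.1)
      = 0.066031 + 0.20308 + 0.62459 + 1.921 ≈ 2.8147 g.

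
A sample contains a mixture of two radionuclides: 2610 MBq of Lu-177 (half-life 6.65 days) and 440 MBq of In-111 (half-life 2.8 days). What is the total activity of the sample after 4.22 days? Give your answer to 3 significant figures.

Lu-177: 2610 × (1/2)^(4.22/6.65) = 2610 × (1/2)^0.63459 ≈ 1681.2 MBq.
In-111: 440 × (1/2)^(4.22/2.8) = 440 × (1/2)^1.5071 ≈ 154.8 MBq.
Total = 1681.2 + 154.8 ≈ 1836 MBq.

1840 MBq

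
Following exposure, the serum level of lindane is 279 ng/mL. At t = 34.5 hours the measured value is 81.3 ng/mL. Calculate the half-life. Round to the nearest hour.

A/A₀ = 81.3/279 ≈ 0.2914.
n = log₂(3.4317) ≈ 1.7789 half-lives elapsed in 34.5 hours.
t½ = 34.5/1.7789 ≈ 19.394 hours.

19 hours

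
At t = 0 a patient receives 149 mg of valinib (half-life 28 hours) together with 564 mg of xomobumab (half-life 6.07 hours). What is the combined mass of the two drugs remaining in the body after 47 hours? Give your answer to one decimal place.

49.2 mg

valinib: 149 × (1/2)^(47/28) = 149 × (1/2)^1.6786 ≈ 46.546 mg.
xomobumab: 564 × (1/2)^(47/6.07) = 564 × (1/2)^7.743 ≈ 2.6327 mg.
Total = 46.546 + 2.6327 ≈ 49.179 mg.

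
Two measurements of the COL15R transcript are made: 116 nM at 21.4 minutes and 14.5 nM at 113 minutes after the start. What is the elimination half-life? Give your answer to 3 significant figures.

30.5 minutes

Over Δt = 113 − 21.4 = 91.6 minutes, the level fell by a factor of 116/14.5 ≈ 8.
n = log₂(8) ≈ 3 half-lives, so t½ = 91.6/3 ≈ 30.533 minutes.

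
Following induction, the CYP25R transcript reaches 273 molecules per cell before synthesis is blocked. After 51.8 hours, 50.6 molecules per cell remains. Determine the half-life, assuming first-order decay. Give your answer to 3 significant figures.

A/A₀ = 50.6/273 ≈ 0.18535.
n = log₂(5.3953) ≈ 2.4317 half-lives elapsed in 51.8 hours.
t½ = 51.8/2.4317 ≈ 21.302 hours.

21.3 hours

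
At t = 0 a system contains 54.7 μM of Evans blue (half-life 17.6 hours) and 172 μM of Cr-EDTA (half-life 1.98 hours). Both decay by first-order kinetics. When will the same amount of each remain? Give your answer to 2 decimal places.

3.69 hours

Set 54.7·(1/2)^(t/17.6) = 172·(1/2)^(t/1.98).
Taking log₂: log₂(54.7/172) = t·(1/17.6 − 1/1.98).
log₂(0.31802) = -1.6528; 1/17.6 − 1/1.98 = -0.44823.
t = -1.6528 / -0.44823 ≈ 3.6874 hours.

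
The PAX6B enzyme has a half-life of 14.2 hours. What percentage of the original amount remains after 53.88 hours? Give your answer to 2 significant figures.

n = 53.88/14.2 ≈ 3.7944 half-lives.
Fraction remaining = (1/2)^3.7944 ≈ 0.072075, i.e. 7.2075%.

7.2%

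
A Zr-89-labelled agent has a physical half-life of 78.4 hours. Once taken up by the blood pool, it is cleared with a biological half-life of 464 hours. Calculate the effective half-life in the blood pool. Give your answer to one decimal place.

67.1 hours

1/t_eff = 1/t_phys + 1/t_biol = 1/78.4 + 1/464 = 0.01491 per hour.
t_eff = 78.4 × 464 / (78.4 + 464) ≈ 67.068 hours.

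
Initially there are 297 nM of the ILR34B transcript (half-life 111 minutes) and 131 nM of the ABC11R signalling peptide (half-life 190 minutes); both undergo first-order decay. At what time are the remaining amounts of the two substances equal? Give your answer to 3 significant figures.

315 minutes

Set 297·(1/2)^(t/111) = 131·(1/2)^(t/190).
Taking log₂: log₂(297/131) = t·(1/111 − 1/190).
log₂(2.2672) = 1.1809; 1/111 − 1/190 = 0.0037459.
t = 1.1809 / 0.0037459 ≈ 315.25 minutes.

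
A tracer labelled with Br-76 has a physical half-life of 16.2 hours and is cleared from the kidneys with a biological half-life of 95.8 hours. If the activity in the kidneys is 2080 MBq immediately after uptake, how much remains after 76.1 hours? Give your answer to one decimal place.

46.2 MBq

1/t_eff = 1/t_phys + 1/t_biol = 1/16.2 + 1/95.8 = 0.072167 per hour.
t_eff = 16.2 × 95.8 / (16.2 + 95.8) ≈ 13.857 hours.
Remaining = 2080 × (1/2)^(76.1/13.857) = 2080 × (1/2)^5.4919 ≈ 46.221 MBq.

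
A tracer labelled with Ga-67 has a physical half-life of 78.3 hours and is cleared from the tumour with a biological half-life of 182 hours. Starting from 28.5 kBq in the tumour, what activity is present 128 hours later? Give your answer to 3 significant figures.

5.64 kBq

1/t_eff = 1/t_phys + 1/t_biol = 1/78.3 + 1/182 = 0.018266 per hour.
t_eff = 78.3 × 182 / (78.3 + 182) ≈ 54.747 hours.
Remaining = 28.5 × (1/2)^(128/54.747) = 28.5 × (1/2)^2.338 ≈ 5.6367 kBq.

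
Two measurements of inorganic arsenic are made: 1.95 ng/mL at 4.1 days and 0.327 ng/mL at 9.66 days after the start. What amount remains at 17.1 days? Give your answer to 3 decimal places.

Over Δt = 9.66 − 4.1 = 5.56 days, the level fell by a factor of 1.95/0.327 ≈ 5.9633.
n = log₂(5.9633) ≈ 2.5761 half-lives, so t½ = 5.56/2.5761 ≈ 2.1583 days.
From t = 9.66 to t = 17.1: 0.327 × (1/2)^((17.1−9.66)/2.1583) ≈ 0.029981 ng/mL.

0.030 ng/mL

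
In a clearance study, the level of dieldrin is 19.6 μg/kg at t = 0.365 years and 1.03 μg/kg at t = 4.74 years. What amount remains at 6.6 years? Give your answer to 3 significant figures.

Over Δt = 4.74 − 0.365 = 4.375 years, the level fell by a factor of 19.6/1.03 ≈ 19.029.
n = log₂(19.029) ≈ 4.2501 half-lives, so t½ = 4.375/4.2501 ≈ 1.0294 years.
From t = 4.74 to t = 6.6: 1.03 × (1/2)^((6.6−4.74)/1.0294) ≈ 0.29438 μg/kg.

0.294 μg/kg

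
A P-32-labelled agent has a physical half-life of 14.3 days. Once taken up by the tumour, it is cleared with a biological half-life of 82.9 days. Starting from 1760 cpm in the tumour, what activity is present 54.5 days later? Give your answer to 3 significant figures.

1/t_eff = 1/t_phys + 1/t_biol = 1/14.3 + 1/82.9 = 0.081993 per day.
t_eff = 14.3 × 82.9 / (14.3 + 82.9) ≈ 12.196 days.
Remaining = 1760 × (1/2)^(54.5/12.196) = 1760 × (1/2)^4.4686 ≈ 79.493 cpm.

79.5 cpm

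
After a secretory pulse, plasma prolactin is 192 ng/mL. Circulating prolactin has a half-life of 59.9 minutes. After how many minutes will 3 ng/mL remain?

3/192 = 1/64, so 6 half-lives have elapsed.
t = 6 × 59.9 = 359.4 minutes.

359.4 minutes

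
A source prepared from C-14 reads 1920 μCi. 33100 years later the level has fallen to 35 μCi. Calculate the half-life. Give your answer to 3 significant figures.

A/A₀ = 35/1920 ≈ 0.018229.
n = log₂(54.857) ≈ 5.7776 half-lives elapsed in 33100 years.
t½ = 33100/5.7776 ≈ 5729 years.

5730 years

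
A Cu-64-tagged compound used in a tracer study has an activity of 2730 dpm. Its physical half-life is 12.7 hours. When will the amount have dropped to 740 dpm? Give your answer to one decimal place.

23.9 hours

Fraction remaining = 740/2730 ≈ 0.27106.
n = log₂(2730/740) = ln(3.6892)/ln 2 ≈ 1.8833 half-lives.
t = n × t½ = 1.8833 × 12.7 ≈ 23.918 hours.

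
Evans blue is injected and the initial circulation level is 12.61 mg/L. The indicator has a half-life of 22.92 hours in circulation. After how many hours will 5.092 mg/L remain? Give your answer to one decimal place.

30.0 hours

Fraction remaining = 5.092/12.61 ≈ 0.40381.
n = log₂(12.61/5.092) = ln(2.4764)/ln 2 ≈ 1.3083 half-lives.
t = n × t½ = 1.3083 × 22.92 ≈ 29.985 hours.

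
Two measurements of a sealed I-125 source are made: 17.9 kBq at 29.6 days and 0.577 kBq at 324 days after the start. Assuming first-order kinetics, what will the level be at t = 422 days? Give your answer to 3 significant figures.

Over Δt = 324 − 29.6 = 294.4 days, the level fell by a factor of 17.9/0.577 ≈ 31.023.
n = log₂(31.023) ≈ 4.9552 half-lives, so t½ = 294.4/4.9552 ≈ 59.412 days.
From t = 324 to t = 422: 0.577 × (1/2)^((422−324)/59.412) ≈ 0.18392 kBq.

0.184 kBq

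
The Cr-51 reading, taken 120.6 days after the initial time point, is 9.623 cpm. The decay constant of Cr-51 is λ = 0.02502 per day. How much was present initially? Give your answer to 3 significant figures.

197 cpm

t½ = ln 2 / λ = 0.69315 / 0.02502 ≈ 27.704 days.
Number of half-lives elapsed: n = 120.6/27.704 ≈ 4.3532.
A₀ = A × 2^n = 9.623 × 2^4.3532 = 9.623 × 20.438 ≈ 196.68 cpm.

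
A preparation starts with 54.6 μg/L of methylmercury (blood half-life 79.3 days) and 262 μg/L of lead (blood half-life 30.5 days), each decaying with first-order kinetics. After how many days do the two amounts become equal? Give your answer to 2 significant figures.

Set 54.6·(1/2)^(t/79.3) = 262·(1/2)^(t/30.5).
Taking log₂: log₂(54.6/262) = t·(1/79.3 − 1/30.5).
log₂(0.2084) = -2.2626; 1/79.3 − 1/30.5 = -0.020177.
t = -2.2626 / -0.020177 ≈ 112.14 days.

110 days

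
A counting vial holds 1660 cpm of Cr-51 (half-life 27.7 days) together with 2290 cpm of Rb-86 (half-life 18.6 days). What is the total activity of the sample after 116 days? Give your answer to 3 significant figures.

Cr-51: 1660 × (1/2)^(116/27.7) = 1660 × (1/2)^4.1877 ≈ 91.091 cpm.
Rb-86: 2290 × (1/2)^(116/18.6) = 2290 × (1/2)^6.2366 ≈ 30.37 cpm.
Total = 91.091 + 30.37 ≈ 121.46 cpm.

121 cpm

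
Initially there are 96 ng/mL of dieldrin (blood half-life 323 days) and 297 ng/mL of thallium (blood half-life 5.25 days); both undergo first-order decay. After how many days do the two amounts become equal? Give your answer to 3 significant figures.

Set 96·(1/2)^(t/323) = 297·(1/2)^(t/5.25).
Taking log₂: log₂(96/297) = t·(1/323 − 1/5.25).
log₂(0.32323) = -1.6294; 1/323 − 1/5.25 = -0.18738.
t = -1.6294 / -0.18738 ≈ 8.6955 days.

8.70 days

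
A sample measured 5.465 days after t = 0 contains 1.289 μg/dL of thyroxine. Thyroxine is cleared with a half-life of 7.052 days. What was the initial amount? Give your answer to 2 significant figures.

2.2 μg/dL

Number of half-lives elapsed: n = 5.465/7.052 ≈ 0.77496.
A₀ = A × 2^n = 1.289 × 2^0.77496 = 1.289 × 1.7111 ≈ 2.2057 μg/dL.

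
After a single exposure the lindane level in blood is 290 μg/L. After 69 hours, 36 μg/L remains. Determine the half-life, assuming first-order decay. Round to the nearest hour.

23 hours

A/A₀ = 36/290 ≈ 0.12414.
n = log₂(8.0556) ≈ 3.01 half-lives elapsed in 69 hours.
t½ = 69/3.01 ≈ 22.924 hours.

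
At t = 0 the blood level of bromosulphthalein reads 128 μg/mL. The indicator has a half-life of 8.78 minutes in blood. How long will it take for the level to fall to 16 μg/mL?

16/128 = 1/8, so 3 half-lives have elapsed.
t = 3 × 8.78 = 26.34 minutes.

26.34 minutes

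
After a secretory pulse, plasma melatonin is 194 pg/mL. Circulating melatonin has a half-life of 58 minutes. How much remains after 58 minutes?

97 pg/mL

Elapsed time is 1 half-life (58/58).
Each half-life halves the amount: 194 × (1/2)^1 = 194/2 = 97 pg/mL.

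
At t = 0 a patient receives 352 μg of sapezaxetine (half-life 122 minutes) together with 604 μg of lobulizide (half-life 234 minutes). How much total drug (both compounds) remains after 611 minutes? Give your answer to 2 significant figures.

sapezaxetine: 352 × (1/2)^(611/122) = 352 × (1/2)^5.0082 ≈ 10.938 μg.
lobulizide: 604 × (1/2)^(611/234) = 604 × (1/2)^2.6111 ≈ 98.859 μg.
Total = 10.938 + 98.859 ≈ 109.8 μg.

110 μg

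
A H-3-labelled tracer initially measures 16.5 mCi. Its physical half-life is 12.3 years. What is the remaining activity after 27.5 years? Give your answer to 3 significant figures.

3.50 mCi

Number of half-lives: n = 27.5/12.3 ≈ 2.2358.
Remaining = 16.5 × (1/2)^2.2358 = 16.5 × 0.21231 ≈ 3.5031 mCi.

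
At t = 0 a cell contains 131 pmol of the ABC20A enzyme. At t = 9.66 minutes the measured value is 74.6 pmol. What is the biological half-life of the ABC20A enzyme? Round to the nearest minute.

12 minutes

A/A₀ = 74.6/131 ≈ 0.56947.
n = log₂(1.756) ≈ 0.81232 half-lives elapsed in 9.66 minutes.
t½ = 9.66/0.81232 ≈ 11.892 minutes.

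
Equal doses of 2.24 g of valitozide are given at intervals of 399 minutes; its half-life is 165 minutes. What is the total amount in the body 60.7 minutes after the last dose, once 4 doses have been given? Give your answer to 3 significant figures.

The 4 doses were given 1257.7, 858.7, 459.7, 60.7 minutes ago.
Total = 2.24·(1/2)^(1257.7/165) + 2.24·(1/2)^(858.7/165) + 2.24·(1/2)^(459.7/165) + 2.24·(1/2)^(60.7/165)
      = 0.011368 + 0.06076 + 0.32476 + 1.7358 ≈ 2.1327 g.

2.13 g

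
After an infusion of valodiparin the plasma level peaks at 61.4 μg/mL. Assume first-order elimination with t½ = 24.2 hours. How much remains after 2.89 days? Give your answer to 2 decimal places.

Convert the elapsed time: 2.89 days = 69.36 hours.
Number of half-lives: n = 69.36/24.2 ≈ 2.8661.
Remaining = 61.4 × (1/2)^2.8661 = 61.4 × 0.13716 ≈ 8.4213 μg/mL.

8.42 μg/mL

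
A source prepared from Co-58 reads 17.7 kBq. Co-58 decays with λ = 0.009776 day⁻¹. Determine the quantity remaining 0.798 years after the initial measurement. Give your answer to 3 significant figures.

t½ = ln 2 / λ = 0.69315 / 0.009776 ≈ 70.903 days.
Convert the elapsed time: 0.798 years = 291.27 days.
Number of half-lives: n = 291.27/70.903 ≈ 4.108.
Remaining = 17.7 × (1/2)^4.108 = 17.7 × 0.057992 ≈ 1.0265 kBq.

1.03 kBq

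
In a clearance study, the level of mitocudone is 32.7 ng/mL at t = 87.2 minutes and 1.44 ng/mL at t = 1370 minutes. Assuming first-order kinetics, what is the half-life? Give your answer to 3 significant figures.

Over Δt = 1370 − 87.2 = 1282.8 minutes, the level fell by a factor of 32.7/1.44 ≈ 22.708.
n = log₂(22.708) ≈ 4.5051 half-lives, so t½ = 1282.8/4.5051 ≈ 284.74 minutes.

285 minutes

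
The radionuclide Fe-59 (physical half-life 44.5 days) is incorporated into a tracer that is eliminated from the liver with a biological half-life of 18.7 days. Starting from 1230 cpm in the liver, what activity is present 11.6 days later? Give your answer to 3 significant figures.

1/t_eff = 1/t_phys + 1/t_biol = 1/44.5 + 1/18.7 = 0.075948 per day.
t_eff = 44.5 × 18.7 / (44.5 + 18.7) ≈ 13.167 days.
Remaining = 1230 × (1/2)^(11.6/13.167) = 1230 × (1/2)^0.881 ≈ 667.88 cpm.

668 cpm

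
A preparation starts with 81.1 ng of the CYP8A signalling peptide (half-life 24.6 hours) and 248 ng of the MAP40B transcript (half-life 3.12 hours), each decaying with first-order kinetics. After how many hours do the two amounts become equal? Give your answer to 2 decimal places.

Set 81.1·(1/2)^(t/24.6) = 248·(1/2)^(t/3.12).
Taking log₂: log₂(81.1/248) = t·(1/24.6 − 1/3.12).
log₂(0.32702) = -1.6126; 1/24.6 − 1/3.12 = -0.27986.
t = -1.6126 / -0.27986 ≈ 5.762 hours.

5.76 hours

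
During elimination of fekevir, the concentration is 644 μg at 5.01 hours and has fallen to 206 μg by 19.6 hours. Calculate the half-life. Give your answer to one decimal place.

Over Δt = 19.6 − 5.01 = 14.59 hours, the level fell by a factor of 644/206 ≈ 3.1262.
n = log₂(3.1262) ≈ 1.6444 half-lives, so t½ = 14.59/1.6444 ≈ 8.8724 hours.

8.9 hours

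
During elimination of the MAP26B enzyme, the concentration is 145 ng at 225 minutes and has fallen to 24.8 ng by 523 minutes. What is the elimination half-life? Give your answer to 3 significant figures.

Over Δt = 523 − 225 = 298 minutes, the level fell by a factor of 145/24.8 ≈ 5.8468.
n = log₂(5.8468) ≈ 2.5476 half-lives, so t½ = 298/2.5476 ≈ 116.97 minutes.

117 minutes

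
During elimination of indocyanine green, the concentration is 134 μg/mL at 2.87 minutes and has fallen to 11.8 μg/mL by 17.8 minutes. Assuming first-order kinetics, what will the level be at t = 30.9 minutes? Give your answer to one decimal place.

1.4 μg/mL

Over Δt = 17.8 − 2.87 = 14.93 minutes, the level fell by a factor of 134/11.8 ≈ 11.356.
n = log₂(11.356) ≈ 3.5054 half-lives, so t½ = 14.93/3.5054 ≈ 4.2592 minutes.
From t = 17.8 to t = 30.9: 11.8 × (1/2)^((30.9−17.8)/4.2592) ≈ 1.3996 μg/mL.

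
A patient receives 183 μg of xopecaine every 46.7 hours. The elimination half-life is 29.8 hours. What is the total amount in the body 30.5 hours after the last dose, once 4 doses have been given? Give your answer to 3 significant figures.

The 4 doses were given 170.6, 123.9, 77.2, 30.5 hours ago.
Total = 183·(1/2)^(170.6/29.8) + 183·(1/2)^(123.9/29.8) + 183·(1/2)^(77.2/29.8) + 183·(1/2)^(30.5/29.8)
      = 3.4602 + 10.253 + 30.381 + 90.022 ≈ 134.12 μg.

134 μg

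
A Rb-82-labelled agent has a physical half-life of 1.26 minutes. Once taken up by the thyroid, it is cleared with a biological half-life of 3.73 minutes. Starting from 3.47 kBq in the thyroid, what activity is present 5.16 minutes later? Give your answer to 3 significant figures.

0.0778 kBq

1/t_eff = 1/t_phys + 1/t_biol = 1/1.26 + 1/3.73 = 1.0617 per minute.
t_eff = 1.26 × 3.73 / (1.26 + 3.73) ≈ 0.94184 minutes.
Remaining = 3.47 × (1/2)^(5.16/0.94184) = 3.47 × (1/2)^5.4786 ≈ 0.077822 kBq.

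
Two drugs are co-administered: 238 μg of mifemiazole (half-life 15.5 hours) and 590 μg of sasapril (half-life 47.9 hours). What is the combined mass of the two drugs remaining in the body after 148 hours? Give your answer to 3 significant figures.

69.6 μg

mifemiazole: 238 × (1/2)^(148/15.5) = 238 × (1/2)^9.5484 ≈ 0.31785 μg.
sasapril: 590 × (1/2)^(148/47.9) = 590 × (1/2)^3.0898 ≈ 69.301 μg.
Total = 0.31785 + 69.301 ≈ 69.619 μg.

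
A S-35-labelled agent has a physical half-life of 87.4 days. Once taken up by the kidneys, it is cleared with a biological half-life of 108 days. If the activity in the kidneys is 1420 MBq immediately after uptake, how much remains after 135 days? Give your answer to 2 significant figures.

200 MBq

1/t_eff = 1/t_phys + 1/t_biol = 1/87.4 + 1/108 = 0.020701 per day.
t_eff = 87.4 × 108 / (87.4 + 108) ≈ 48.307 days.
Remaining = 1420 × (1/2)^(135/48.307) = 1420 × (1/2)^2.7946 ≈ 204.66 MBq.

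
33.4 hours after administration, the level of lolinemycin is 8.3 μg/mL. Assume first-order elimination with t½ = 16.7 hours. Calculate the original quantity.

33.2 μg/mL

Number of half-lives elapsed: n = 33.4/16.7 ≈ 2.
A₀ = A × 2^n = 8.3 × 2^2 = 8.3 × 4 ≈ 33.2 μg/mL.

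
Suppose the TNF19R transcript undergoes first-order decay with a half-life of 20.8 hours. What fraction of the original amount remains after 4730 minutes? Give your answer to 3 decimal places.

4730 minutes = 78.8333 hours.
n = 78.8333/20.8 ≈ 3.7901 half-lives.
Fraction remaining = (1/2)^3.7901 ≈ 0.07229.

0.072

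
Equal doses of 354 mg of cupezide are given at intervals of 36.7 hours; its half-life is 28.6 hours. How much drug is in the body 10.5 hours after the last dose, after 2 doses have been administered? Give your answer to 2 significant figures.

The 2 doses were given 47.2, 10.5 hours ago.
Total = 354·(1/2)^(47.2/28.6) + 354·(1/2)^(10.5/28.6)
      = 112.77 + 274.46 ≈ 387.24 mg.

390 mg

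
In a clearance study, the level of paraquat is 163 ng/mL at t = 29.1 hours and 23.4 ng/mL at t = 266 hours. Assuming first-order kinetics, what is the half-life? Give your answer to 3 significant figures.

84.6 hours

Over Δt = 266 − 29.1 = 236.9 hours, the level fell by a factor of 163/23.4 ≈ 6.9658.
n = log₂(6.9658) ≈ 2.8003 half-lives, so t½ = 236.9/2.8003 ≈ 84.598 hours.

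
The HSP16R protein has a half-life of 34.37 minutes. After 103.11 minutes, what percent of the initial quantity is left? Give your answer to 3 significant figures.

n = 103.11/34.37 ≈ 3 half-lives.
Fraction remaining = (1/2)^3 ≈ 0.125, i.e. 12.5%.

12.5%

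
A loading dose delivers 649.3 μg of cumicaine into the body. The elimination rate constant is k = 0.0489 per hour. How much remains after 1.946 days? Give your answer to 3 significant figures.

66.2 μg

t½ = ln 2 / k = 0.69315 / 0.0489 ≈ 14.175 hours.
Convert the elapsed time: 1.946 days = 46.704 hours.
Number of half-lives: n = 46.704/14.175 ≈ 3.2949.
Remaining = 649.3 × (1/2)^3.2949 = 649.3 × 0.10189 ≈ 66.16 μg.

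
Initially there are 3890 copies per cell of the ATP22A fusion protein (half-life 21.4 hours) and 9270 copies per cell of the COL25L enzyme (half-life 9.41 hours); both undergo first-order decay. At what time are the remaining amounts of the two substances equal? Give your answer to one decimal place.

21.0 hours

Set 3890·(1/2)^(t/21.4) = 9270·(1/2)^(t/9.41).
Taking log₂: log₂(3890/9270) = t·(1/21.4 − 1/9.41).
log₂(0.41963) = -1.2528; 1/21.4 − 1/9.41 = -0.059541.
t = -1.2528 / -0.059541 ≈ 21.041 hours.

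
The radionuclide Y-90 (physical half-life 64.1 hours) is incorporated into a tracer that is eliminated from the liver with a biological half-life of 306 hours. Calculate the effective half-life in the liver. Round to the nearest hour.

53 hours

1/t_eff = 1/t_phys + 1/t_biol = 1/64.1 + 1/306 = 0.018869 per hour.
t_eff = 64.1 × 306 / (64.1 + 306) ≈ 52.998 hours.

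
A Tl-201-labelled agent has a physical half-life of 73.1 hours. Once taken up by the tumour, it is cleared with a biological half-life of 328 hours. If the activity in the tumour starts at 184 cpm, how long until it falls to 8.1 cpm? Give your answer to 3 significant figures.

1/t_eff = 1/t_phys + 1/t_biol = 1/73.1 + 1/328 = 0.016729 per hour.
t_eff = 73.1 × 328 / (73.1 + 328) ≈ 59.778 hours.
n = log₂(184/8.1) ≈ 4.5056; t = 4.5056 × 59.778 ≈ 269.34 hours.

269 hours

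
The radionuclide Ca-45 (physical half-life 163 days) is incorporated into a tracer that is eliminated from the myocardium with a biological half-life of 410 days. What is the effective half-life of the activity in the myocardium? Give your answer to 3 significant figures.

1/t_eff = 1/t_phys + 1/t_biol = 1/163 + 1/410 = 0.008574 per day.
t_eff = 163 × 410 / (163 + 410) ≈ 116.63 days.

117 days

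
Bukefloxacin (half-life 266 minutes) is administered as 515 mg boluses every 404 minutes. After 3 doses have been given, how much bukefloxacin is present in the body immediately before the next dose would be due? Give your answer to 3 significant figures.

264 mg

The 3 doses were given 1212, 808, 404 minutes ago.
Total = 515·(1/2)^(1212/266) + 515·(1/2)^(808/266) + 515·(1/2)^(404/266)
      = 21.888 + 62.719 + 179.72 ≈ 264.33 mg.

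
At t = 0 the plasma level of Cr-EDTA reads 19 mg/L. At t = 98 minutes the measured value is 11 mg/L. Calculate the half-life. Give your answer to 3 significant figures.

A/A₀ = 11/19 ≈ 0.57895.
n = log₂(1.7273) ≈ 0.7885 half-lives elapsed in 98 minutes.
t½ = 98/0.7885 ≈ 124.29 minutes.

124 minutes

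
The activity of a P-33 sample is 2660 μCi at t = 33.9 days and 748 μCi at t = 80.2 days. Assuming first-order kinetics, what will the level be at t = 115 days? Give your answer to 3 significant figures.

288 μCi

Over Δt = 80.2 − 33.9 = 46.3 days, the level fell by a factor of 2660/748 ≈ 3.5561.
n = log₂(3.5561) ≈ 1.8303 half-lives, so t½ = 46.3/1.8303 ≈ 25.296 days.
From t = 80.2 to t = 115: 748 × (1/2)^((115−80.2)/25.296) ≈ 288.25 μCi.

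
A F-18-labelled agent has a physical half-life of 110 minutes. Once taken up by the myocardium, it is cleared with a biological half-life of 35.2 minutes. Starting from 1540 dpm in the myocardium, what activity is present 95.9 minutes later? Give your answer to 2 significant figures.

1/t_eff = 1/t_phys + 1/t_biol = 1/110 + 1/35.2 = 0.0375 per minute.
t_eff = 110 × 35.2 / (110 + 35.2) ≈ 26.667 minutes.
Remaining = 1540 × (1/2)^(95.9/26.667) = 1540 × (1/2)^3.5962 ≈ 127.33 dpm.

130 dpm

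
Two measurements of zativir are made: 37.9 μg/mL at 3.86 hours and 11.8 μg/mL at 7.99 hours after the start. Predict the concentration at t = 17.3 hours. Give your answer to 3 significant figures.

0.850 μg/mL

Over Δt = 7.99 − 3.86 = 4.13 hours, the level fell by a factor of 37.9/11.8 ≈ 3.2119.
n = log₂(3.2119) ≈ 1.6834 half-lives, so t½ = 4.13/1.6834 ≈ 2.4534 hours.
From t = 7.99 to t = 17.3: 11.8 × (1/2)^((17.3−7.99)/2.4534) ≈ 0.85022 μg/mL.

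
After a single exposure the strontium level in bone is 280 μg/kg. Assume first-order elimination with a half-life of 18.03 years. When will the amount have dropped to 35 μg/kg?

35/280 = 1/8, so 3 half-lives have elapsed.
t = 3 × 18.03 = 54.09 years.

54.09 years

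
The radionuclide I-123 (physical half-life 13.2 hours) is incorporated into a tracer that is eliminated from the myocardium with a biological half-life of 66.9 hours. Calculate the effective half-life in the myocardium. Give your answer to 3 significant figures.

11.0 hours

1/t_eff = 1/t_phys + 1/t_biol = 1/13.2 + 1/66.9 = 0.090705 per hour.
t_eff = 13.2 × 66.9 / (13.2 + 66.9) ≈ 11.025 hours.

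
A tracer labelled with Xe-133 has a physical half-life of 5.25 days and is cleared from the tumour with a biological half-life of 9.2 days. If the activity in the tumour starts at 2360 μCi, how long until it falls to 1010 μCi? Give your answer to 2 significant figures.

1/t_eff = 1/t_phys + 1/t_biol = 1/5.25 + 1/9.2 = 0.29917 per day.
t_eff = 5.25 × 9.2 / (5.25 + 9.2) ≈ 3.3426 days.
n = log₂(2360/1010) ≈ 1.2244; t = 1.2244 × 3.3426 ≈ 4.0927 days.

4.1 days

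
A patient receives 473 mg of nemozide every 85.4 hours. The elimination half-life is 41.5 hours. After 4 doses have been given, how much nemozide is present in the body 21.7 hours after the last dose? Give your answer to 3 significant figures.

The 4 doses were given 277.9, 192.5, 107.1, 21.7 hours ago.
Total = 473·(1/2)^(277.9/41.5) + 473·(1/2)^(192.5/41.5) + 473·(1/2)^(107.1/41.5) + 473·(1/2)^(21.7/41.5)
      = 4.5609 + 18.99 + 79.065 + 329.2 ≈ 431.81 mg.

432 mg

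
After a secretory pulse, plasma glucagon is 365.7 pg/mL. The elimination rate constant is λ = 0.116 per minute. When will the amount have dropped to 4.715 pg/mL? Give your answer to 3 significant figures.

t½ = ln 2 / λ = 0.69315 / 0.116 ≈ 5.9754 minutes.
Fraction remaining = 4.715/365.7 ≈ 0.012893.
n = log₂(365.7/4.715) = ln(77.561)/ln 2 ≈ 6.2773 half-lives.
t = n × t½ = 6.2773 × 5.9754 ≈ 37.509 minutes.

37.5 minutes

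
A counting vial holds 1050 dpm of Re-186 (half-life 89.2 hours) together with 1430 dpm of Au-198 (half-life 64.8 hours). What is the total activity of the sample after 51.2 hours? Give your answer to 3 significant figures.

1530 dpm

Re-186: 1050 × (1/2)^(51.2/89.2) = 1050 × (1/2)^0.57399 ≈ 705.34 dpm.
Au-198: 1430 × (1/2)^(51.2/64.8) = 1430 × (1/2)^0.79012 ≈ 826.96 dpm.
Total = 705.34 + 826.96 ≈ 1532.3 dpm.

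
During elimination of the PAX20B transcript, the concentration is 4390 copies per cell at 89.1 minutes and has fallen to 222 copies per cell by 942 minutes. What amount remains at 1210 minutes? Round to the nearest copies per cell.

Over Δt = 942 − 89.1 = 852.9 minutes, the level fell by a factor of 4390/222 ≈ 19.775.
n = log₂(19.775) ≈ 4.3056 half-lives, so t½ = 852.9/4.3056 ≈ 198.09 minutes.
From t = 942 to t = 1210: 222 × (1/2)^((1210−942)/198.09) ≈ 86.913 copies per cell.

87 copies per cell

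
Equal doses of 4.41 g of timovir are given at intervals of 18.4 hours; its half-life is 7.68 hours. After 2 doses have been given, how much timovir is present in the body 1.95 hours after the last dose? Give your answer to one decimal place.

The 2 doses were given 20.35, 1.95 hours ago.
Total = 4.41·(1/2)^(20.35/7.68) + 4.41·(1/2)^(1.95/7.68)
      = 0.70273 + 3.6983 ≈ 4.4011 g.

4.4 g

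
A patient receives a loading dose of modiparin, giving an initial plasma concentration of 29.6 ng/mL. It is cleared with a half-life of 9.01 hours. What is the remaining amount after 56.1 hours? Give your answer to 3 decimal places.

0.395 ng/mL

Number of half-lives: n = 56.1/9.01 ≈ 6.2264.
Remaining = 29.6 × (1/2)^6.2264 = 29.6 × 0.013356 ≈ 0.39532 ng/mL.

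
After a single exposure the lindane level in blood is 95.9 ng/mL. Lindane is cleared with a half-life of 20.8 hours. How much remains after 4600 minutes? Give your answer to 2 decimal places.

Convert the elapsed time: 4600 minutes = 76.6667 hours.
Number of half-lives: n = 76.6667/20.8 ≈ 3.6859.
Remaining = 95.9 × (1/2)^3.6859 = 95.9 × 0.077702 ≈ 7.4517 ng/mL.

7.45 ng/mL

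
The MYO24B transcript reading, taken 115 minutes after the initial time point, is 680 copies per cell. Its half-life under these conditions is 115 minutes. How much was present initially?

Number of half-lives elapsed: n = 115/115 ≈ 1.
A₀ = A × 2^n = 680 × 2^1 = 680 × 2 ≈ 1360 copies per cell.

1360 copies per cell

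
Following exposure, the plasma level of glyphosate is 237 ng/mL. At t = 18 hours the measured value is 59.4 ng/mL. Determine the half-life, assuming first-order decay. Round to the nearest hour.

A/A₀ = 59.4/237 ≈ 0.25063.
n = log₂(3.9899) ≈ 1.9964 half-lives elapsed in 18 hours.
t½ = 18/1.9964 ≈ 9.0164 hours.

9 hours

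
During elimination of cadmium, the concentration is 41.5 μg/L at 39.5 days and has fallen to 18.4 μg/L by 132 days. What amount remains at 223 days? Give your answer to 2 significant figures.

Over Δt = 132 − 39.5 = 92.5 days, the level fell by a factor of 41.5/18.4 ≈ 2.2554.
n = log₂(2.2554) ≈ 1.1734 half-lives, so t½ = 92.5/1.1734 ≈ 78.83 days.
From t = 132 to t = 223: 18.4 × (1/2)^((223−132)/78.83) ≈ 8.2664 μg/L.

8.3 μg/L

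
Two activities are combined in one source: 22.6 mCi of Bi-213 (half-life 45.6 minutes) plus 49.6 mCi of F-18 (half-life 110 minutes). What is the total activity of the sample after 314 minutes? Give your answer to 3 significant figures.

Bi-213: 22.6 × (1/2)^(314/45.6) = 22.6 × (1/2)^6.886 ≈ 0.19108 mCi.
F-18: 49.6 × (1/2)^(314/110) = 49.6 × (1/2)^2.8545 ≈ 6.8577 mCi.
Total = 0.19108 + 6.8577 ≈ 7.0488 mCi.

7.05 mCi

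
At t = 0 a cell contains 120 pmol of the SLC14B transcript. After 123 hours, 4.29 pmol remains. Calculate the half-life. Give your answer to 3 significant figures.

25.6 hours

A/A₀ = 4.29/120 ≈ 0.03575.
n = log₂(27.972) ≈ 4.8059 half-lives elapsed in 123 hours.
t½ = 123/4.8059 ≈ 25.593 hours.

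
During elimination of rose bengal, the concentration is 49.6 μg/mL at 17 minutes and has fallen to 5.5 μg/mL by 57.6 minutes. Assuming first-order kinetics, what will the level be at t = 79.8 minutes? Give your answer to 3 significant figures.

Over Δt = 57.6 − 17 = 40.6 minutes, the level fell by a factor of 49.6/5.5 ≈ 9.0182.
n = log₂(9.0182) ≈ 3.1728 half-lives, so t½ = 40.6/3.1728 ≈ 12.796 minutes.
From t = 57.6 to t = 79.8: 5.5 × (1/2)^((79.8−57.6)/12.796) ≈ 1.6524 μg/mL.

1.65 μg/mL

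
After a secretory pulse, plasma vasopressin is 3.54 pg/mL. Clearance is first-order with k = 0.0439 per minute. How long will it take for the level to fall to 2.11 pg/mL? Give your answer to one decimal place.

t½ = ln 2 / k = 0.69315 / 0.0439 ≈ 15.789 minutes.
Fraction remaining = 2.11/3.54 ≈ 0.59605.
n = log₂(3.54/2.11) = ln(1.6777)/ln 2 ≈ 0.74651 half-lives.
t = n × t½ = 0.74651 × 15.789 ≈ 11.787 minutes.

11.8 minutes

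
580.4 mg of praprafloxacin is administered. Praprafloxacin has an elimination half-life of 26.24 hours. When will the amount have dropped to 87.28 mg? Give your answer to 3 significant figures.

Fraction remaining = 87.28/580.4 ≈ 0.15038.
n = log₂(580.4/87.28) = ln(6.6499)/ln 2 ≈ 2.7333 half-lives.
t = n × t½ = 2.7333 × 26.24 ≈ 71.722 hours.

71.7 hours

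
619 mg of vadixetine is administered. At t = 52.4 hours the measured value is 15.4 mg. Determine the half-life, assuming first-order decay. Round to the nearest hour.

A/A₀ = 15.4/619 ≈ 0.024879.
n = log₂(40.195) ≈ 5.3289 half-lives elapsed in 52.4 hours.
t½ = 52.4/5.3289 ≈ 9.8331 hours.

10 hours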